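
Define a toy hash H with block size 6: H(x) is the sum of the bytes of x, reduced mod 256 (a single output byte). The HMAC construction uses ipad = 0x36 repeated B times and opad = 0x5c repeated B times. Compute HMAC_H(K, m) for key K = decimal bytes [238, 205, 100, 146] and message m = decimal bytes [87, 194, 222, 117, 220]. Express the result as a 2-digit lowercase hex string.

Key decimal bytes [238, 205, 100, 146] = ee cd 64 92 is 4 bytes ≤ B = 6; zero-pad to 6 bytes: K' = ee cd 64 92 00 00.
K' ⊕ ipad = d8 fb 52 a4 36 36.  K' ⊕ opad = b2 91 38 ce 5c 5c.
Inner input = (K'⊕ipad) ∥ m = d8 fb 52 a4 36 36 ∥ 57 c2 de 75 dc.
Inner hash: sum = 216+251+82+164+54+54+87+194+222+117+220 = 1661; mod 256 = 125 → 7d.
Outer input = (K'⊕opad) ∥ inner = b2 91 38 ce 5c 5c ∥ 7d.
Outer hash (tag): sum = 178+145+56+206+92+92+125 = 894; mod 256 = 126 → 7e.

7e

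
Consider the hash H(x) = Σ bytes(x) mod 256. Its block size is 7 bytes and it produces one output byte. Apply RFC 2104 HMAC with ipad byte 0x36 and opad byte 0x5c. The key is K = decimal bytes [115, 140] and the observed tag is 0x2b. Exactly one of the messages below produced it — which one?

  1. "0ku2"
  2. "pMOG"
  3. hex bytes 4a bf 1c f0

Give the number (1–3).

2

Key decimal bytes [115, 140] = 73 8c is 2 bytes ≤ B = 7; zero-pad to 7 bytes: K' = 73 8c 00 00 00 00 00.
K' ⊕ ipad = 45 ba 36 36 36 36 36; K' ⊕ opad = 2f d0 5c 5c 5c 5c 5c.
m1: inner = H(45 ba 36 36 36 36 36 30 6b 75 32) = 4f; tag = H(2f d0 5c 5c 5c 5c 5c 4f) = 1a
m2: inner = H(45 ba 36 36 36 36 36 70 4d 4f 47) = 60; tag = H(2f d0 5c 5c 5c 5c 5c 60) = 2b ← matches
m3: inner = H(45 ba 36 36 36 36 36 4a bf 1c f0) = 22; tag = H(2f d0 5c 5c 5c 5c 5c 22) = ed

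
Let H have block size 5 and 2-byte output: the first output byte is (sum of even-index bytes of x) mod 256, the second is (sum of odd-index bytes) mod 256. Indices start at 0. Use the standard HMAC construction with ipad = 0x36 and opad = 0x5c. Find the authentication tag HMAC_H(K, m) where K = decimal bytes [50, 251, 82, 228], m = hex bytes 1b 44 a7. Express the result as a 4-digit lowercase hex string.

Key decimal bytes [50, 251, 82, 228] = 32 fb 52 e4 is 4 bytes ≤ B = 5; zero-pad to 5 bytes: K' = 32 fb 52 e4 00.
K' ⊕ ipad = 04 cd 64 d2 36.  K' ⊕ opad = 6e a7 0e b8 5c.
Inner input = (K'⊕ipad) ∥ m = 04 cd 64 d2 36 ∥ 1b 44 a7.
Inner hash: even-index sum = 226 mod 256 = 226; odd-index sum = 609 mod 256 = 97 → e2 61.
Outer input = (K'⊕opad) ∥ inner = 6e a7 0e b8 5c ∥ e2 61.
Outer hash (tag): even-index sum = 313 mod 256 = 57; odd-index sum = 577 mod 256 = 65 → 39 41.

3941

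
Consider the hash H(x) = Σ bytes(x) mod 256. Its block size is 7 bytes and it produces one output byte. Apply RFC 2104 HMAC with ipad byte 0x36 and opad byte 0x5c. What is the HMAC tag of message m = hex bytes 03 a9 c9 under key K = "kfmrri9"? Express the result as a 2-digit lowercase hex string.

0b

Key "kfmrri9" = 6b 66 6d 72 72 69 39 is exactly B = 7 bytes: K' = 6b 66 6d 72 72 69 39.
K' ⊕ ipad = 5d 50 5b 44 44 5f 0f.  K' ⊕ opad = 37 3a 31 2e 2e 35 65.
Inner input = (K'⊕ipad) ∥ m = 5d 50 5b 44 44 5f 0f ∥ 03 a9 c9.
Inner hash: sum = 93+80+91+68+68+95+15+3+169+201 = 883; mod 256 = 115 → 73.
Outer input = (K'⊕opad) ∥ inner = 37 3a 31 2e 2e 35 65 ∥ 73.
Outer hash (tag): sum = 55+58+49+46+46+53+101+115 = 523; mod 256 = 11 → 0b.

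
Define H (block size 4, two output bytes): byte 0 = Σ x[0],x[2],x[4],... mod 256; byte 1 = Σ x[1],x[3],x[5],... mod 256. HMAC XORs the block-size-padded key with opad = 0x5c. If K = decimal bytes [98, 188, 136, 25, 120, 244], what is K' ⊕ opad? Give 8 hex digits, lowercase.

3e955c5c

Key decimal bytes [98, 188, 136, 25, 120, 244] = 62 bc 88 19 78 f4 is 6 bytes > B = 4, so hash it first: H(key) = 62 c9, then zero-pad to 4 bytes: K' = 62 c9 00 00.
XOR each byte with 0x5c: 62⊕5c=3e, c9⊕5c=95, 00⊕5c=5c, 00⊕5c=5c.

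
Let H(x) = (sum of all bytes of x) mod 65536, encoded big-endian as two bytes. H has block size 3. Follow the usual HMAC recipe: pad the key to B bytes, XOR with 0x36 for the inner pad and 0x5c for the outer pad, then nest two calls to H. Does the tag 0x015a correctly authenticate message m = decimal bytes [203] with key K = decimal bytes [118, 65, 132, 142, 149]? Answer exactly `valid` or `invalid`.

valid

Key decimal bytes [118, 65, 132, 142, 149] = 76 41 84 8e 95 is 5 bytes > B = 3, so hash it first: H(key) = 02 5e, then zero-pad to 3 bytes: K' = 02 5e 00.
K' ⊕ ipad = 34 68 36; K' ⊕ opad = 5e 02 5c.
Inner hash: sum = 52+104+54+203 = 413 → 01 9d.
Outer hash (recomputed tag): sum = 94+2+92+1+157 = 346 → 01 5a.
Recomputed tag = 015a; claimed = 015a → match.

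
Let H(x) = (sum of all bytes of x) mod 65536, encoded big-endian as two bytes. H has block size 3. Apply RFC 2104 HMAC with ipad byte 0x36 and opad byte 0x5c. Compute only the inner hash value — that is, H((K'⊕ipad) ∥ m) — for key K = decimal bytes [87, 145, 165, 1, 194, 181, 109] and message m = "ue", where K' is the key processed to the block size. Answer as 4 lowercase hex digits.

Key decimal bytes [87, 145, 165, 1, 194, 181, 109] = 57 91 a5 01 c2 b5 6d is 7 bytes > B = 3, so hash it first: H(key) = 03 72, then zero-pad to 3 bytes: K' = 03 72 00.
K' ⊕ ipad = 35 44 36.
Inner input = 35 44 36 ∥ 75 65.
Inner hash: sum = 53+68+54+117+101 = 393 → 01 89.

0189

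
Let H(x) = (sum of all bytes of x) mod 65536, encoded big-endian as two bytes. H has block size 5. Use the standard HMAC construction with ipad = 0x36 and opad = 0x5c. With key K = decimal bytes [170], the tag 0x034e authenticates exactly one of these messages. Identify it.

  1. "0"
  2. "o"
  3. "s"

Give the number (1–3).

3

Key decimal bytes [170] = aa is 1 byte ≤ B = 5; zero-pad to 5 bytes: K' = aa 00 00 00 00.
K' ⊕ ipad = 9c 36 36 36 36; K' ⊕ opad = f6 5c 5c 5c 5c.
m1: inner = H(9c 36 36 36 36 30) = 01 a4; tag = H(f6 5c 5c 5c 5c 01 a4) = 030b
m2: inner = H(9c 36 36 36 36 6f) = 01 e3; tag = H(f6 5c 5c 5c 5c 01 e3) = 034a
m3: inner = H(9c 36 36 36 36 73) = 01 e7; tag = H(f6 5c 5c 5c 5c 01 e7) = 034e ← matches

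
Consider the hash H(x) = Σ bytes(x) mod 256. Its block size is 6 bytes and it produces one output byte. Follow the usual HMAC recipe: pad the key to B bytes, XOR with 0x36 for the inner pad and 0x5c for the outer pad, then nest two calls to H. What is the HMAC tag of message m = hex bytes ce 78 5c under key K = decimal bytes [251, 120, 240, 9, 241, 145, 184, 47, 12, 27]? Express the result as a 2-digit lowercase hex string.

Key decimal bytes [251, 120, 240, 9, 241, 145, 184, 47, 12, 27] = fb 78 f0 09 f1 91 b8 2f 0c 1b is 10 bytes > B = 6, so hash it first: H(key) = fc, then zero-pad to 6 bytes: K' = fc 00 00 00 00 00.
K' ⊕ ipad = ca 36 36 36 36 36.  K' ⊕ opad = a0 5c 5c 5c 5c 5c.
Inner input = (K'⊕ipad) ∥ m = ca 36 36 36 36 36 ∥ ce 78 5c.
Inner hash: sum = 202+54+54+54+54+54+206+120+92 = 890; mod 256 = 122 → 7a.
Outer input = (K'⊕opad) ∥ inner = a0 5c 5c 5c 5c 5c ∥ 7a.
Outer hash (tag): sum = 160+92+92+92+92+92+122 = 742; mod 256 = 230 → e6.

e6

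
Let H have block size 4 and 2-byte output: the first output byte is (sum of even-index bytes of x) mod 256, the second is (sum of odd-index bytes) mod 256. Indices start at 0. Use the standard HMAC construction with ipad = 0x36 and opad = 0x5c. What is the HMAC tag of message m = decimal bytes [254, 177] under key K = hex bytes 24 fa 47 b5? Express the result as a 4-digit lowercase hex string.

148f

Key hex bytes 24 fa 47 b5 is exactly B = 4 bytes: K' = 24 fa 47 b5.
K' ⊕ ipad = 12 cc 71 83.  K' ⊕ opad = 78 a6 1b e9.
Inner input = (K'⊕ipad) ∥ m = 12 cc 71 83 ∥ fe b1.
Inner hash: even-index sum = 385 mod 256 = 129; odd-index sum = 512 mod 256 = 0 → 81 00.
Outer input = (K'⊕opad) ∥ inner = 78 a6 1b e9 ∥ 81 00.
Outer hash (tag): even-index sum = 276 mod 256 = 20; odd-index sum = 399 mod 256 = 143 → 14 8f.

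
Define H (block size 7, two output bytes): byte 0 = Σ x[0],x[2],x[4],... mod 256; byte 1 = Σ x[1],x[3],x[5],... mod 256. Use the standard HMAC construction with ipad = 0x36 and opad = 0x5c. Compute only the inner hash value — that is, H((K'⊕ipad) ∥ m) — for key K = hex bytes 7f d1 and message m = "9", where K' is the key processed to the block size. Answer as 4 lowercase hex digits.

Key hex bytes 7f d1 is 2 bytes ≤ B = 7; zero-pad to 7 bytes: K' = 7f d1 00 00 00 00 00.
K' ⊕ ipad = 49 e7 36 36 36 36 36.
Inner input = 49 e7 36 36 36 36 36 ∥ 39.
Inner hash: even-index sum = 235 mod 256 = 235; odd-index sum = 396 mod 256 = 140 → eb 8c.

eb8c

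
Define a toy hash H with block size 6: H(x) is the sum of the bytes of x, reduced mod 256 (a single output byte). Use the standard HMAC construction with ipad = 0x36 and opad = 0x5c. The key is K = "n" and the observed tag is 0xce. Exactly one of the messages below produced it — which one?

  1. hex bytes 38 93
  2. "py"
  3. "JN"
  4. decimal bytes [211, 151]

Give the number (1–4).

4

Key "n" = 6e is 1 byte ≤ B = 6; zero-pad to 6 bytes: K' = 6e 00 00 00 00 00.
K' ⊕ ipad = 58 36 36 36 36 36; K' ⊕ opad = 32 5c 5c 5c 5c 5c.
m1: inner = H(58 36 36 36 36 36 38 93) = 31; tag = H(32 5c 5c 5c 5c 5c 31) = 2f
m2: inner = H(58 36 36 36 36 36 70 79) = 4f; tag = H(32 5c 5c 5c 5c 5c 4f) = 4d
m3: inner = H(58 36 36 36 36 36 4a 4e) = fe; tag = H(32 5c 5c 5c 5c 5c fe) = fc
m4: inner = H(58 36 36 36 36 36 d3 97) = d0; tag = H(32 5c 5c 5c 5c 5c d0) = ce ← matches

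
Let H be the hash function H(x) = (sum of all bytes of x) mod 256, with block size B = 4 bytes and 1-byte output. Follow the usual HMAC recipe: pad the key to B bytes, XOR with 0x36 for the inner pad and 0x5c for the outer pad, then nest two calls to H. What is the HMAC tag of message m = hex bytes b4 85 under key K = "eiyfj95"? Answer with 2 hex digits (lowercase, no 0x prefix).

7b

Key "eiyfj95" = 65 69 79 66 6a 39 35 is 7 bytes > B = 4, so hash it first: H(key) = 85, then zero-pad to 4 bytes: K' = 85 00 00 00.
K' ⊕ ipad = b3 36 36 36.  K' ⊕ opad = d9 5c 5c 5c.
Inner input = (K'⊕ipad) ∥ m = b3 36 36 36 ∥ b4 85.
Inner hash: sum = 179+54+54+54+180+133 = 654; mod 256 = 142 → 8e.
Outer input = (K'⊕opad) ∥ inner = d9 5c 5c 5c ∥ 8e.
Outer hash (tag): sum = 217+92+92+92+142 = 635; mod 256 = 123 → 7b.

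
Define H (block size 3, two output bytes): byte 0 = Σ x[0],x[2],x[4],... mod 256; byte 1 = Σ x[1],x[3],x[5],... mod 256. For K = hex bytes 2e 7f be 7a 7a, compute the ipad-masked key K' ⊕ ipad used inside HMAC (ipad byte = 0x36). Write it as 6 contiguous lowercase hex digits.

Key hex bytes 2e 7f be 7a 7a is 5 bytes > B = 3, so hash it first: H(key) = 66 f9, then zero-pad to 3 bytes: K' = 66 f9 00.
XOR each byte with 0x36: 66⊕36=50, f9⊕36=cf, 00⊕36=36.

50cf36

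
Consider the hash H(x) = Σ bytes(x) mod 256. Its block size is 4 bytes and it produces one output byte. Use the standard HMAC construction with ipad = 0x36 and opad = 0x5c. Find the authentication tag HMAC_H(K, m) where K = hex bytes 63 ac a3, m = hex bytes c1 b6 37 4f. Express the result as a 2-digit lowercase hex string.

41

Key hex bytes 63 ac a3 is 3 bytes ≤ B = 4; zero-pad to 4 bytes: K' = 63 ac a3 00.
K' ⊕ ipad = 55 9a 95 36.  K' ⊕ opad = 3f f0 ff 5c.
Inner input = (K'⊕ipad) ∥ m = 55 9a 95 36 ∥ c1 b6 37 4f.
Inner hash: sum = 85+154+149+54+193+182+55+79 = 951; mod 256 = 183 → b7.
Outer input = (K'⊕opad) ∥ inner = 3f f0 ff 5c ∥ b7.
Outer hash (tag): sum = 63+240+255+92+183 = 833; mod 256 = 65 → 41.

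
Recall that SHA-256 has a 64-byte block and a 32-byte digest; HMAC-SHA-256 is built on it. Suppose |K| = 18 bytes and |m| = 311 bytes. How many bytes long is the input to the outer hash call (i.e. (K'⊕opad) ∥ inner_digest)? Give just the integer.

Key is 18 ≤ 64 bytes, zero-padded: |K'| = 64.
Outer input = (K'⊕opad) ∥ H(inner) → 64 + 32 = 96 bytes.

96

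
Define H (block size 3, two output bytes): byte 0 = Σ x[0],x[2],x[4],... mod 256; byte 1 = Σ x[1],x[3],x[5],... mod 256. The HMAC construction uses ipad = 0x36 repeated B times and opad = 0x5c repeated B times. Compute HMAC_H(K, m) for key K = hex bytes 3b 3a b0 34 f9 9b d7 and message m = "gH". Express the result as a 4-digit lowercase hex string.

Key hex bytes 3b 3a b0 34 f9 9b d7 is 7 bytes > B = 3, so hash it first: H(key) = bb 09, then zero-pad to 3 bytes: K' = bb 09 00.
K' ⊕ ipad = 8d 3f 36.  K' ⊕ opad = e7 55 5c.
Inner input = (K'⊕ipad) ∥ m = 8d 3f 36 ∥ 67 48.
Inner hash: even-index sum = 267 mod 256 = 11; odd-index sum = 166 mod 256 = 166 → 0b a6.
Outer input = (K'⊕opad) ∥ inner = e7 55 5c ∥ 0b a6.
Outer hash (tag): even-index sum = 489 mod 256 = 233; odd-index sum = 96 mod 256 = 96 → e9 60.

e960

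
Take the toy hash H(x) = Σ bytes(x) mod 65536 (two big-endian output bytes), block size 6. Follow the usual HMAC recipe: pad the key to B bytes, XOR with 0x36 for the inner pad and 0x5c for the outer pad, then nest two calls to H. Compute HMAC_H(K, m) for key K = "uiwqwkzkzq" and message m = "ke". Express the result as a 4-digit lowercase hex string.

0216

Key "uiwqwkzkzq" = 75 69 77 71 77 6b 7a 6b 7a 71 is 10 bytes > B = 6, so hash it first: H(key) = 04 78, then zero-pad to 6 bytes: K' = 04 78 00 00 00 00.
K' ⊕ ipad = 32 4e 36 36 36 36.  K' ⊕ opad = 58 24 5c 5c 5c 5c.
Inner input = (K'⊕ipad) ∥ m = 32 4e 36 36 36 36 ∥ 6b 65.
Inner hash: sum = 50+78+54+54+54+54+107+101 = 552 → 02 28.
Outer input = (K'⊕opad) ∥ inner = 58 24 5c 5c 5c 5c ∥ 02 28.
Outer hash (tag): sum = 88+36+92+92+92+92+2+40 = 534 → 02 16.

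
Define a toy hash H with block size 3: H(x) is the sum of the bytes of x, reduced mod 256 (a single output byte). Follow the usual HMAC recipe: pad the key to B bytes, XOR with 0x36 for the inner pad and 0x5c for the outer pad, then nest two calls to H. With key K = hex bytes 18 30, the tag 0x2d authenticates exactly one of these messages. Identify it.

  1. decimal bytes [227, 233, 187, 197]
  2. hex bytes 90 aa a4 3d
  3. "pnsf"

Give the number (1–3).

Key hex bytes 18 30 is 2 bytes ≤ B = 3; zero-pad to 3 bytes: K' = 18 30 00.
K' ⊕ ipad = 2e 06 36; K' ⊕ opad = 44 6c 5c.
m1: inner = H(2e 06 36 e3 e9 bb c5) = b6; tag = H(44 6c 5c b6) = c2
m2: inner = H(2e 06 36 90 aa a4 3d) = 85; tag = H(44 6c 5c 85) = 91
m3: inner = H(2e 06 36 70 6e 73 66) = 21; tag = H(44 6c 5c 21) = 2d ← matches

3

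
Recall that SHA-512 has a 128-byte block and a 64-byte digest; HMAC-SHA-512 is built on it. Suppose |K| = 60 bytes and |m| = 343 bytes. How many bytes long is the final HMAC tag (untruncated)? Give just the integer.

64

The tag is one SHA-512 digest: 64 bytes.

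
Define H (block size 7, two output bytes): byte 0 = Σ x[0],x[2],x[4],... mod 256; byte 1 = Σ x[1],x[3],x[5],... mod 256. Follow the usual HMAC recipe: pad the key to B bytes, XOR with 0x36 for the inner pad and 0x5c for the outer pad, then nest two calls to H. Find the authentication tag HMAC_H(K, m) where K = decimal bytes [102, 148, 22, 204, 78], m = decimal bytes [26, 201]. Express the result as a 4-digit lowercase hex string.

de9b

Key decimal bytes [102, 148, 22, 204, 78] = 66 94 16 cc 4e is 5 bytes ≤ B = 7; zero-pad to 7 bytes: K' = 66 94 16 cc 4e 00 00.
K' ⊕ ipad = 50 a2 20 fa 78 36 36.  K' ⊕ opad = 3a c8 4a 90 12 5c 5c.
Inner input = (K'⊕ipad) ∥ m = 50 a2 20 fa 78 36 36 ∥ 1a c9.
Inner hash: even-index sum = 487 mod 256 = 231; odd-index sum = 492 mod 256 = 236 → e7 ec.
Outer input = (K'⊕opad) ∥ inner = 3a c8 4a 90 12 5c 5c ∥ e7 ec.
Outer hash (tag): even-index sum = 478 mod 256 = 222; odd-index sum = 667 mod 256 = 155 → de 9b.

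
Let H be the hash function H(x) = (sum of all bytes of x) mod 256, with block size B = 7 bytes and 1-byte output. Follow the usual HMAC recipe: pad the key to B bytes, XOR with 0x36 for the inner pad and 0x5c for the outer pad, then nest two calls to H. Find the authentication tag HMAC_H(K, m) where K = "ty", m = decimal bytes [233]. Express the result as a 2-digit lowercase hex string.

Key "ty" = 74 79 is 2 bytes ≤ B = 7; zero-pad to 7 bytes: K' = 74 79 00 00 00 00 00.
K' ⊕ ipad = 42 4f 36 36 36 36 36.  K' ⊕ opad = 28 25 5c 5c 5c 5c 5c.
Inner input = (K'⊕ipad) ∥ m = 42 4f 36 36 36 36 36 ∥ e9.
Inner hash: sum = 66+79+54+54+54+54+54+233 = 648; mod 256 = 136 → 88.
Outer input = (K'⊕opad) ∥ inner = 28 25 5c 5c 5c 5c 5c ∥ 88.
Outer hash (tag): sum = 40+37+92+92+92+92+92+136 = 673; mod 256 = 161 → a1.

a1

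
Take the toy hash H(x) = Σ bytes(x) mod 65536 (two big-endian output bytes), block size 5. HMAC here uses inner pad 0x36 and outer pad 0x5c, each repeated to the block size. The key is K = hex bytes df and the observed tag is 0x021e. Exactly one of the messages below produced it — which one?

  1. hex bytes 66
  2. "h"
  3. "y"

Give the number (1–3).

Key hex bytes df is 1 byte ≤ B = 5; zero-pad to 5 bytes: K' = df 00 00 00 00.
K' ⊕ ipad = e9 36 36 36 36; K' ⊕ opad = 83 5c 5c 5c 5c.
m1: inner = H(e9 36 36 36 36 66) = 02 27; tag = H(83 5c 5c 5c 5c 02 27) = 021c
m2: inner = H(e9 36 36 36 36 68) = 02 29; tag = H(83 5c 5c 5c 5c 02 29) = 021e ← matches
m3: inner = H(e9 36 36 36 36 79) = 02 3a; tag = H(83 5c 5c 5c 5c 02 3a) = 022f

2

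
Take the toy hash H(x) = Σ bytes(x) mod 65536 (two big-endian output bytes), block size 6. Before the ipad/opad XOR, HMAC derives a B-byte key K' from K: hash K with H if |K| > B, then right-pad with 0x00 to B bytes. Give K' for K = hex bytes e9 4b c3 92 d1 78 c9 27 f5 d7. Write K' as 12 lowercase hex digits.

068e00000000

|K| = 10 > B = 6, so first hash the key.
H(K): sum = 233+75+195+146+209+120+201+39+245+215 = 1678 → 06 8e.
Zero-pad H(K) = 06 8e to 6 bytes: K' = 06 8e 00 00 00 00.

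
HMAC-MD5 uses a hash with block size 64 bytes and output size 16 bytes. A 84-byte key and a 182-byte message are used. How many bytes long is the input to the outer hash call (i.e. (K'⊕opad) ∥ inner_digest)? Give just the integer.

80

Key is 84 > 64 bytes, so it is hashed to 16 bytes then zero-padded to 64: |K'| = 64.
Outer input = (K'⊕opad) ∥ H(inner) → 64 + 16 = 80 bytes.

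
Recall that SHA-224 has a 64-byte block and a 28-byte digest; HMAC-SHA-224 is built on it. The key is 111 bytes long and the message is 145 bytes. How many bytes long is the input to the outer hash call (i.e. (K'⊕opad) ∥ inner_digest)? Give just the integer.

Key is 111 > 64 bytes, so it is hashed to 28 bytes then zero-padded to 64: |K'| = 64.
Outer input = (K'⊕opad) ∥ H(inner) → 64 + 28 = 92 bytes.

92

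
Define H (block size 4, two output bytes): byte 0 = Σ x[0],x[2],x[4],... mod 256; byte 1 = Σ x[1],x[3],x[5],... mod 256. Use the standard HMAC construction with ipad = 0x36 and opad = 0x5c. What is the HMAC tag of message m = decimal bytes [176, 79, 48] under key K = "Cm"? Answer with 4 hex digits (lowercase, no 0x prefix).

066d

Key "Cm" = 43 6d is 2 bytes ≤ B = 4; zero-pad to 4 bytes: K' = 43 6d 00 00.
K' ⊕ ipad = 75 5b 36 36.  K' ⊕ opad = 1f 31 5c 5c.
Inner input = (K'⊕ipad) ∥ m = 75 5b 36 36 ∥ b0 4f 30.
Inner hash: even-index sum = 395 mod 256 = 139; odd-index sum = 224 mod 256 = 224 → 8b e0.
Outer input = (K'⊕opad) ∥ inner = 1f 31 5c 5c ∥ 8b e0.
Outer hash (tag): even-index sum = 262 mod 256 = 6; odd-index sum = 365 mod 256 = 109 → 06 6d.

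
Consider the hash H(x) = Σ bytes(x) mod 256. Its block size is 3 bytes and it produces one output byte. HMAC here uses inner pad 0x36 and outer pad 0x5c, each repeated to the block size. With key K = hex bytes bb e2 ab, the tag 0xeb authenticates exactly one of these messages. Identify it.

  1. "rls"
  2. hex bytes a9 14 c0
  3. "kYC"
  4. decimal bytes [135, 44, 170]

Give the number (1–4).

1

Key hex bytes bb e2 ab is exactly B = 3 bytes: K' = bb e2 ab.
K' ⊕ ipad = 8d d4 9d; K' ⊕ opad = e7 be f7.
m1: inner = H(8d d4 9d 72 6c 73) = 4f; tag = H(e7 be f7 4f) = eb ← matches
m2: inner = H(8d d4 9d a9 14 c0) = 7b; tag = H(e7 be f7 7b) = 17
m3: inner = H(8d d4 9d 6b 59 43) = 05; tag = H(e7 be f7 05) = a1
m4: inner = H(8d d4 9d 87 2c aa) = 5b; tag = H(e7 be f7 5b) = f7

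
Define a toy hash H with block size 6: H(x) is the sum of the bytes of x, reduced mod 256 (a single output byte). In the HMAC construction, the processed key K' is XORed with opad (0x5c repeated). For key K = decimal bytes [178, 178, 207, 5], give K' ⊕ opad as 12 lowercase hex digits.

Key decimal bytes [178, 178, 207, 5] = b2 b2 cf 05 is 4 bytes ≤ B = 6; zero-pad to 6 bytes: K' = b2 b2 cf 05 00 00.
XOR each byte with 0x5c: b2⊕5c=ee, b2⊕5c=ee, cf⊕5c=93, 05⊕5c=59, 00⊕5c=5c, 00⊕5c=5c.

eeee93595c5c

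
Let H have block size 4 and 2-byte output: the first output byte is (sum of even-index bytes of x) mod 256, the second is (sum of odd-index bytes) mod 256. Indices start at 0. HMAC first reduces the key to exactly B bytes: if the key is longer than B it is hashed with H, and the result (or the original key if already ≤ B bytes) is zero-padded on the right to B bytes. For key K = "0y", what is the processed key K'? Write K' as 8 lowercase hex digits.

Key "0y" = 30 79 is 2 bytes ≤ B = 4; zero-pad to 4 bytes: K' = 30 79 00 00.

30790000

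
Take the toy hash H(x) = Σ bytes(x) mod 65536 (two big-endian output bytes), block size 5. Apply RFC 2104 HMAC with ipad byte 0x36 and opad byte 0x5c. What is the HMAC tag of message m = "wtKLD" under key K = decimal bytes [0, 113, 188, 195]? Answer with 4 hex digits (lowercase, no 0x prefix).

035f

Key decimal bytes [0, 113, 188, 195] = 00 71 bc c3 is 4 bytes ≤ B = 5; zero-pad to 5 bytes: K' = 00 71 bc c3 00.
K' ⊕ ipad = 36 47 8a f5 36.  K' ⊕ opad = 5c 2d e0 9f 5c.
Inner input = (K'⊕ipad) ∥ m = 36 47 8a f5 36 ∥ 77 74 4b 4c 44.
Inner hash: sum = 54+71+138+245+54+119+116+75+76+68 = 1016 → 03 f8.
Outer input = (K'⊕opad) ∥ inner = 5c 2d e0 9f 5c ∥ 03 f8.
Outer hash (tag): sum = 92+45+224+159+92+3+248 = 863 → 03 5f.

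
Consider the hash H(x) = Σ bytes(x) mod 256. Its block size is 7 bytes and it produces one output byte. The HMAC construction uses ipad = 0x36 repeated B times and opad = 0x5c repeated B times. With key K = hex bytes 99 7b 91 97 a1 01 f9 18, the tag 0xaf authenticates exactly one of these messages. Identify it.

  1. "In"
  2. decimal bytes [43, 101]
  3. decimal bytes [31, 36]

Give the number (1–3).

Key hex bytes 99 7b 91 97 a1 01 f9 18 is 8 bytes > B = 7, so hash it first: H(key) = ef, then zero-pad to 7 bytes: K' = ef 00 00 00 00 00 00.
K' ⊕ ipad = d9 36 36 36 36 36 36; K' ⊕ opad = b3 5c 5c 5c 5c 5c 5c.
m1: inner = H(d9 36 36 36 36 36 36 49 6e) = d4; tag = H(b3 5c 5c 5c 5c 5c 5c d4) = af ← matches
m2: inner = H(d9 36 36 36 36 36 36 2b 65) = ad; tag = H(b3 5c 5c 5c 5c 5c 5c ad) = 88
m3: inner = H(d9 36 36 36 36 36 36 1f 24) = 60; tag = H(b3 5c 5c 5c 5c 5c 5c 60) = 3b

1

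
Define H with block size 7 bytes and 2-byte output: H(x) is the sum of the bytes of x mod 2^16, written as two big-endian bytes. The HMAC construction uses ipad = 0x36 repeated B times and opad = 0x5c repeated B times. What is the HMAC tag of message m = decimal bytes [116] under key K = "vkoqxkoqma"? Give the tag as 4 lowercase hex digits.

Key "vkoqxkoqma" = 76 6b 6f 71 78 6b 6f 71 6d 61 is 10 bytes > B = 7, so hash it first: H(key) = 04 52, then zero-pad to 7 bytes: K' = 04 52 00 00 00 00 00.
K' ⊕ ipad = 32 64 36 36 36 36 36.  K' ⊕ opad = 58 0e 5c 5c 5c 5c 5c.
Inner input = (K'⊕ipad) ∥ m = 32 64 36 36 36 36 36 ∥ 74.
Inner hash: sum = 50+100+54+54+54+54+54+116 = 536 → 02 18.
Outer input = (K'⊕opad) ∥ inner = 58 0e 5c 5c 5c 5c 5c ∥ 02 18.
Outer hash (tag): sum = 88+14+92+92+92+92+92+2+24 = 588 → 02 4c.

024c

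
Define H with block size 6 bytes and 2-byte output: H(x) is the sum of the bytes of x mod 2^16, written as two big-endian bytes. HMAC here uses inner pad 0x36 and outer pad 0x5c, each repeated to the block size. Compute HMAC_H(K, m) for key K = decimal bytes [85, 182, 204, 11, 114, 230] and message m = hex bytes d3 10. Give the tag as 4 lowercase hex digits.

02d7

Key decimal bytes [85, 182, 204, 11, 114, 230] = 55 b6 cc 0b 72 e6 is exactly B = 6 bytes: K' = 55 b6 cc 0b 72 e6.
K' ⊕ ipad = 63 80 fa 3d 44 d0.  K' ⊕ opad = 09 ea 90 57 2e ba.
Inner input = (K'⊕ipad) ∥ m = 63 80 fa 3d 44 d0 ∥ d3 10.
Inner hash: sum = 99+128+250+61+68+208+211+16 = 1041 → 04 11.
Outer input = (K'⊕opad) ∥ inner = 09 ea 90 57 2e ba ∥ 04 11.
Outer hash (tag): sum = 9+234+144+87+46+186+4+17 = 727 → 02 d7.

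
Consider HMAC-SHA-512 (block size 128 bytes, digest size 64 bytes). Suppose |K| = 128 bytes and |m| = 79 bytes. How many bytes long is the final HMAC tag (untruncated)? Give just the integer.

64

The tag is one SHA-512 digest: 64 bytes.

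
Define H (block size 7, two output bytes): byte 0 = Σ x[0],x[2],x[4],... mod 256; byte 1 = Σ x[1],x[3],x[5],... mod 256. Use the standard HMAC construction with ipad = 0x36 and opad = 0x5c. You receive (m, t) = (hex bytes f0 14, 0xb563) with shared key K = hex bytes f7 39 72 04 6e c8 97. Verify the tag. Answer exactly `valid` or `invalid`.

invalid

Key hex bytes f7 39 72 04 6e c8 97 is exactly B = 7 bytes: K' = f7 39 72 04 6e c8 97.
K' ⊕ ipad = c1 0f 44 32 58 fe a1; K' ⊕ opad = ab 65 2e 58 32 94 cb.
Inner hash: even-index sum = 530 mod 256 = 18; odd-index sum = 559 mod 256 = 47 → 12 2f.
Outer hash (recomputed tag): even-index sum = 517 mod 256 = 5; odd-index sum = 355 mod 256 = 99 → 05 63.
Recomputed tag = 0563; claimed = b563 → mismatch.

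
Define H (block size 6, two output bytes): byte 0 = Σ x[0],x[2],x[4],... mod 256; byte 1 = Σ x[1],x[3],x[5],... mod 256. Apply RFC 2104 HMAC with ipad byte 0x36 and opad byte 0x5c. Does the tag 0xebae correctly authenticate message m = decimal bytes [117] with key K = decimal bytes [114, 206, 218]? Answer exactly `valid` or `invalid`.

valid

Key decimal bytes [114, 206, 218] = 72 ce da is 3 bytes ≤ B = 6; zero-pad to 6 bytes: K' = 72 ce da 00 00 00.
K' ⊕ ipad = 44 f8 ec 36 36 36; K' ⊕ opad = 2e 92 86 5c 5c 5c.
Inner hash: even-index sum = 475 mod 256 = 219; odd-index sum = 356 mod 256 = 100 → db 64.
Outer hash (recomputed tag): even-index sum = 491 mod 256 = 235; odd-index sum = 430 mod 256 = 174 → eb ae.
Recomputed tag = ebae; claimed = ebae → match.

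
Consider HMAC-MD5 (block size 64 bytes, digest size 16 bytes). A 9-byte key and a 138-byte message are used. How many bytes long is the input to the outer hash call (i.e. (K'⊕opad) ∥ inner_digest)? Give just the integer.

80

Key is 9 ≤ 64 bytes, zero-padded: |K'| = 64.
Outer input = (K'⊕opad) ∥ H(inner) → 64 + 16 = 80 bytes.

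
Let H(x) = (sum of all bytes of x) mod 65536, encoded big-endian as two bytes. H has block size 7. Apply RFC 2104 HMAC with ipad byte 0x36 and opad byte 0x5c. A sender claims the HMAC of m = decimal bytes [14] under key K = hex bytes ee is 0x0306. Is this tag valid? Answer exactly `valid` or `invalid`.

Key hex bytes ee is 1 byte ≤ B = 7; zero-pad to 7 bytes: K' = ee 00 00 00 00 00 00.
K' ⊕ ipad = d8 36 36 36 36 36 36; K' ⊕ opad = b2 5c 5c 5c 5c 5c 5c.
Inner hash: sum = 216+54+54+54+54+54+54+14 = 554 → 02 2a.
Outer hash (recomputed tag): sum = 178+92+92+92+92+92+92+2+42 = 774 → 03 06.
Recomputed tag = 0306; claimed = 0306 → match.

valid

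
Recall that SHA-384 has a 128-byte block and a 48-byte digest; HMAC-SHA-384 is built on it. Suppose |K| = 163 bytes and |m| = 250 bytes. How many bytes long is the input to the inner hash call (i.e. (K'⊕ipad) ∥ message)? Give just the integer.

378

Key is 163 > 128 bytes, so it is hashed to 48 bytes then zero-padded to 128: |K'| = 128.
Inner input = (K'⊕ipad) ∥ m → 128 + 250 = 378 bytes.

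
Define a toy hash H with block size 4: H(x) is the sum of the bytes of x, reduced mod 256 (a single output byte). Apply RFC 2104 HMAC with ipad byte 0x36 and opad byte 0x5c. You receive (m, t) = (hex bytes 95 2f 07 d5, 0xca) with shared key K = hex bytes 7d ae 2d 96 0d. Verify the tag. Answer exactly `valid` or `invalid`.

valid

Key hex bytes 7d ae 2d 96 0d is 5 bytes > B = 4, so hash it first: H(key) = fb, then zero-pad to 4 bytes: K' = fb 00 00 00.
K' ⊕ ipad = cd 36 36 36; K' ⊕ opad = a7 5c 5c 5c.
Inner hash: sum = 205+54+54+54+149+47+7+213 = 783; mod 256 = 15 → 0f.
Outer hash (recomputed tag): sum = 167+92+92+92+15 = 458; mod 256 = 202 → ca.
Recomputed tag = ca; claimed = ca → match.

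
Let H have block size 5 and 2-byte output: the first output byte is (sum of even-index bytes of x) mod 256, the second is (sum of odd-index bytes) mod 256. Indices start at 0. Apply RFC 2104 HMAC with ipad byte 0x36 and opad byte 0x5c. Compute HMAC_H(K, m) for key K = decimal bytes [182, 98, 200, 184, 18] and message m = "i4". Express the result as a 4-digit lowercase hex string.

17f8

Key decimal bytes [182, 98, 200, 184, 18] = b6 62 c8 b8 12 is exactly B = 5 bytes: K' = b6 62 c8 b8 12.
K' ⊕ ipad = 80 54 fe 8e 24.  K' ⊕ opad = ea 3e 94 e4 4e.
Inner input = (K'⊕ipad) ∥ m = 80 54 fe 8e 24 ∥ 69 34.
Inner hash: even-index sum = 470 mod 256 = 214; odd-index sum = 331 mod 256 = 75 → d6 4b.
Outer input = (K'⊕opad) ∥ inner = ea 3e 94 e4 4e ∥ d6 4b.
Outer hash (tag): even-index sum = 535 mod 256 = 23; odd-index sum = 504 mod 256 = 248 → 17 f8.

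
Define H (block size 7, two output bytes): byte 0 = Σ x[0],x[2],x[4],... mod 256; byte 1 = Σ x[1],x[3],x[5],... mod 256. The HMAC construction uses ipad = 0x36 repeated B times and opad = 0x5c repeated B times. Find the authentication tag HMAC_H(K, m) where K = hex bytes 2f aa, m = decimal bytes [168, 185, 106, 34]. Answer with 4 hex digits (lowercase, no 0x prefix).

Key hex bytes 2f aa is 2 bytes ≤ B = 7; zero-pad to 7 bytes: K' = 2f aa 00 00 00 00 00.
K' ⊕ ipad = 19 9c 36 36 36 36 36.  K' ⊕ opad = 73 f6 5c 5c 5c 5c 5c.
Inner input = (K'⊕ipad) ∥ m = 19 9c 36 36 36 36 36 ∥ a8 b9 6a 22.
Inner hash: even-index sum = 406 mod 256 = 150; odd-index sum = 538 mod 256 = 26 → 96 1a.
Outer input = (K'⊕opad) ∥ inner = 73 f6 5c 5c 5c 5c 5c ∥ 96 1a.
Outer hash (tag): even-index sum = 417 mod 256 = 161; odd-index sum = 580 mod 256 = 68 → a1 44.

a144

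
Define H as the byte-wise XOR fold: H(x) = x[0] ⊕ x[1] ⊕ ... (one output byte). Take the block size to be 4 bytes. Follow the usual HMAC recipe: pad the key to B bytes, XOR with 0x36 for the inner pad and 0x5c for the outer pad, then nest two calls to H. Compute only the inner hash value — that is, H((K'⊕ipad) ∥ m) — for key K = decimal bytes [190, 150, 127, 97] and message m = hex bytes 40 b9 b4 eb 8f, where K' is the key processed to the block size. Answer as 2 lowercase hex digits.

1f

Key decimal bytes [190, 150, 127, 97] = be 96 7f 61 is exactly B = 4 bytes: K' = be 96 7f 61.
K' ⊕ ipad = 88 a0 49 57.
Inner input = 88 a0 49 57 ∥ 40 b9 b4 eb 8f.
Inner hash: XOR 88⊕a0⊕49⊕57⊕40⊕b9⊕b4⊕eb⊕8f = 1f.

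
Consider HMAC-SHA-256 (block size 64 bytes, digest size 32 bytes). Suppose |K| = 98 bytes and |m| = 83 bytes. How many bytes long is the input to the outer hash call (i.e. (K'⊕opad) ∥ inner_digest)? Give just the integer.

Key is 98 > 64 bytes, so it is hashed to 32 bytes then zero-padded to 64: |K'| = 64.
Outer input = (K'⊕opad) ∥ H(inner) → 64 + 32 = 96 bytes.

96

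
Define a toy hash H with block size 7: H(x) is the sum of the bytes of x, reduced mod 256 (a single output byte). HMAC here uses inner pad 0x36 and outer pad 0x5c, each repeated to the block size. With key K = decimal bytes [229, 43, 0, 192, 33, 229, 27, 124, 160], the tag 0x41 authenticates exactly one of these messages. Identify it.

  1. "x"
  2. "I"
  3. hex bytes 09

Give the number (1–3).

Key decimal bytes [229, 43, 0, 192, 33, 229, 27, 124, 160] = e5 2b 00 c0 21 e5 1b 7c a0 is 9 bytes > B = 7, so hash it first: H(key) = 0d, then zero-pad to 7 bytes: K' = 0d 00 00 00 00 00 00.
K' ⊕ ipad = 3b 36 36 36 36 36 36; K' ⊕ opad = 51 5c 5c 5c 5c 5c 5c.
m1: inner = H(3b 36 36 36 36 36 36 78) = f7; tag = H(51 5c 5c 5c 5c 5c 5c f7) = 70
m2: inner = H(3b 36 36 36 36 36 36 49) = c8; tag = H(51 5c 5c 5c 5c 5c 5c c8) = 41 ← matches
m3: inner = H(3b 36 36 36 36 36 36 09) = 88; tag = H(51 5c 5c 5c 5c 5c 5c 88) = 01

2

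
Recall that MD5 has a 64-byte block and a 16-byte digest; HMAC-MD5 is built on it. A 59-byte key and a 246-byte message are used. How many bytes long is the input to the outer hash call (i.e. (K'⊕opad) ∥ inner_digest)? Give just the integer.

Key is 59 ≤ 64 bytes, zero-padded: |K'| = 64.
Outer input = (K'⊕opad) ∥ H(inner) → 64 + 16 = 80 bytes.

80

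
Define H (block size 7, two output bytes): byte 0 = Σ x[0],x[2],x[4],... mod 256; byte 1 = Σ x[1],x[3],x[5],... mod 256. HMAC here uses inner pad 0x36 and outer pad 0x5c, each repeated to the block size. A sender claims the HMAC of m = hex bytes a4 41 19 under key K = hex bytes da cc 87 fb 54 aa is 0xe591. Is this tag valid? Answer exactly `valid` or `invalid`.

invalid

Key hex bytes da cc 87 fb 54 aa is 6 bytes ≤ B = 7; zero-pad to 7 bytes: K' = da cc 87 fb 54 aa 00.
K' ⊕ ipad = ec fa b1 cd 62 9c 36; K' ⊕ opad = 86 90 db a7 08 f6 5c.
Inner hash: even-index sum = 630 mod 256 = 118; odd-index sum = 800 mod 256 = 32 → 76 20.
Outer hash (recomputed tag): even-index sum = 485 mod 256 = 229; odd-index sum = 675 mod 256 = 163 → e5 a3.
Recomputed tag = e5a3; claimed = e591 → mismatch.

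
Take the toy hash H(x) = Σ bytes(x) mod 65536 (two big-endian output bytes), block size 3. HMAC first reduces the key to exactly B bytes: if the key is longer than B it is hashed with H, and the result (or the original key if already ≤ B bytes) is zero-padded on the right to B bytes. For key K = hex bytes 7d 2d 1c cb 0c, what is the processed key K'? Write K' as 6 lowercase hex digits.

019d00

|K| = 5 > B = 3, so first hash the key.
H(K): sum = 125+45+28+203+12 = 413 → 01 9d.
Zero-pad H(K) = 01 9d to 3 bytes: K' = 01 9d 00.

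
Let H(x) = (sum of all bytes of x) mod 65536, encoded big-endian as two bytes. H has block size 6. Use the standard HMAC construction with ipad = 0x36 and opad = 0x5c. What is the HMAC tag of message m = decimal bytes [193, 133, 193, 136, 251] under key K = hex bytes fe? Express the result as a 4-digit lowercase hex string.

02d3

Key hex bytes fe is 1 byte ≤ B = 6; zero-pad to 6 bytes: K' = fe 00 00 00 00 00.
K' ⊕ ipad = c8 36 36 36 36 36.  K' ⊕ opad = a2 5c 5c 5c 5c 5c.
Inner input = (K'⊕ipad) ∥ m = c8 36 36 36 36 36 ∥ c1 85 c1 88 fb.
Inner hash: sum = 200+54+54+54+54+54+193+133+193+136+251 = 1376 → 05 60.
Outer input = (K'⊕opad) ∥ inner = a2 5c 5c 5c 5c 5c ∥ 05 60.
Outer hash (tag): sum = 162+92+92+92+92+92+5+96 = 723 → 02 d3.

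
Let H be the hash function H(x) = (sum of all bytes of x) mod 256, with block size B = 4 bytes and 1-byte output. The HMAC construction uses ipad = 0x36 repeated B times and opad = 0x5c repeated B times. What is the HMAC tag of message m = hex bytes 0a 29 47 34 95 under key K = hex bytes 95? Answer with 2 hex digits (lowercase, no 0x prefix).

Key hex bytes 95 is 1 byte ≤ B = 4; zero-pad to 4 bytes: K' = 95 00 00 00.
K' ⊕ ipad = a3 36 36 36.  K' ⊕ opad = c9 5c 5c 5c.
Inner input = (K'⊕ipad) ∥ m = a3 36 36 36 ∥ 0a 29 47 34 95.
Inner hash: sum = 163+54+54+54+10+41+71+52+149 = 648; mod 256 = 136 → 88.
Outer input = (K'⊕opad) ∥ inner = c9 5c 5c 5c ∥ 88.
Outer hash (tag): sum = 201+92+92+92+136 = 613; mod 256 = 101 → 65.

65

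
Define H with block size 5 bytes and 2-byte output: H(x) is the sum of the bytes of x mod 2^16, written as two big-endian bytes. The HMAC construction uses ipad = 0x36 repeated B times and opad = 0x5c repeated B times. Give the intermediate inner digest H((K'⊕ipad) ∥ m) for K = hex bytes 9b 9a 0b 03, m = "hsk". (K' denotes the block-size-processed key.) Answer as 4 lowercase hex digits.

Key hex bytes 9b 9a 0b 03 is 4 bytes ≤ B = 5; zero-pad to 5 bytes: K' = 9b 9a 0b 03 00.
K' ⊕ ipad = ad ac 3d 35 36.
Inner input = ad ac 3d 35 36 ∥ 68 73 6b.
Inner hash: sum = 173+172+61+53+54+104+115+107 = 839 → 03 47.

0347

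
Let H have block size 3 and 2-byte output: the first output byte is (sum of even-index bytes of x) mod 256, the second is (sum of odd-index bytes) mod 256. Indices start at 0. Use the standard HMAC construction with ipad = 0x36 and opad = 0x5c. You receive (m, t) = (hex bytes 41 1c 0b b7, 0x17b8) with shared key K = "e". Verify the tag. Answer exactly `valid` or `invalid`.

Key "e" = 65 is 1 byte ≤ B = 3; zero-pad to 3 bytes: K' = 65 00 00.
K' ⊕ ipad = 53 36 36; K' ⊕ opad = 39 5c 5c.
Inner hash: even-index sum = 348 mod 256 = 92; odd-index sum = 130 mod 256 = 130 → 5c 82.
Outer hash (recomputed tag): even-index sum = 279 mod 256 = 23; odd-index sum = 184 mod 256 = 184 → 17 b8.
Recomputed tag = 17b8; claimed = 17b8 → match.

valid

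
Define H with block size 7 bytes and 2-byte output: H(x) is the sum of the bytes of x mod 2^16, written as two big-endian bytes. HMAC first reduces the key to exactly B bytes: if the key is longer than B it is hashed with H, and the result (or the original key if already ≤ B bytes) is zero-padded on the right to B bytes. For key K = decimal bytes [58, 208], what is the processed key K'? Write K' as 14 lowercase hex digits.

3ad00000000000

Key decimal bytes [58, 208] = 3a d0 is 2 bytes ≤ B = 7; zero-pad to 7 bytes: K' = 3a d0 00 00 00 00 00.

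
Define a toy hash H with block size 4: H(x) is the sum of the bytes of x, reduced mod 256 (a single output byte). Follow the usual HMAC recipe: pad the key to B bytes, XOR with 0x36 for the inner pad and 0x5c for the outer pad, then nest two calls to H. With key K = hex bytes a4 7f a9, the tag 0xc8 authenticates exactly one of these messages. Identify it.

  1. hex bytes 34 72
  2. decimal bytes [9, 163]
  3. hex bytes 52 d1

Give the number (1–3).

2

Key hex bytes a4 7f a9 is 3 bytes ≤ B = 4; zero-pad to 4 bytes: K' = a4 7f a9 00.
K' ⊕ ipad = 92 49 9f 36; K' ⊕ opad = f8 23 f5 5c.
m1: inner = H(92 49 9f 36 34 72) = 56; tag = H(f8 23 f5 5c 56) = c2
m2: inner = H(92 49 9f 36 09 a3) = 5c; tag = H(f8 23 f5 5c 5c) = c8 ← matches
m3: inner = H(92 49 9f 36 52 d1) = d3; tag = H(f8 23 f5 5c d3) = 3f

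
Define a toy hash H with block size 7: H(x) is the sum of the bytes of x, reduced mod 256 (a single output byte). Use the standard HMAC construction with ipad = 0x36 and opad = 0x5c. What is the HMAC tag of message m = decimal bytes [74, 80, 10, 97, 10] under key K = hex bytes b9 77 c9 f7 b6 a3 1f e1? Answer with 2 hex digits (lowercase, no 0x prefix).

0f

Key hex bytes b9 77 c9 f7 b6 a3 1f e1 is 8 bytes > B = 7, so hash it first: H(key) = 49, then zero-pad to 7 bytes: K' = 49 00 00 00 00 00 00.
K' ⊕ ipad = 7f 36 36 36 36 36 36.  K' ⊕ opad = 15 5c 5c 5c 5c 5c 5c.
Inner input = (K'⊕ipad) ∥ m = 7f 36 36 36 36 36 36 ∥ 4a 50 0a 61 0a.
Inner hash: sum = 127+54+54+54+54+54+54+74+80+10+97+10 = 722; mod 256 = 210 → d2.
Outer input = (K'⊕opad) ∥ inner = 15 5c 5c 5c 5c 5c 5c ∥ d2.
Outer hash (tag): sum = 21+92+92+92+92+92+92+210 = 783; mod 256 = 15 → 0f.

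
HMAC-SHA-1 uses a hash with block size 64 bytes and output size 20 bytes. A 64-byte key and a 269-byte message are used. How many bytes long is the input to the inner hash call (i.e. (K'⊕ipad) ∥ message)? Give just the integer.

333

Key is 64 ≤ 64 bytes, zero-padded: |K'| = 64.
Inner input = (K'⊕ipad) ∥ m → 64 + 269 = 333 bytes.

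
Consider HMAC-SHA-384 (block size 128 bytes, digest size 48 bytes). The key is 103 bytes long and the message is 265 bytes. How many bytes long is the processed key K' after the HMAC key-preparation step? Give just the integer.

128

Key is 103 ≤ 128 bytes, zero-padded: |K'| = 128.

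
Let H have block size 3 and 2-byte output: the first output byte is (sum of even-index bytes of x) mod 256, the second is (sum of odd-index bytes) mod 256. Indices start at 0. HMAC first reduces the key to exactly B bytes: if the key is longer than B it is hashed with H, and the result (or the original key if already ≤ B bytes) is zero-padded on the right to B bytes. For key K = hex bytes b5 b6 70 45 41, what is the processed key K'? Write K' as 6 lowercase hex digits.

66fb00

|K| = 5 > B = 3, so first hash the key.
H(K): even-index sum = 358 mod 256 = 102; odd-index sum = 251 mod 256 = 251 → 66 fb.
Zero-pad H(K) = 66 fb to 3 bytes: K' = 66 fb 00.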